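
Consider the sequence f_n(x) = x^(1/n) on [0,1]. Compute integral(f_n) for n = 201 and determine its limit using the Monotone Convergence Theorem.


At n = 201: f_201(x) = x^(1/201).
Step 1: integral(x^(1/201), 0, 1) = [x^(1/201+1) / (1/201+1)] from 0 to 1
     = 1 / (1/201 + 1) = 1 / ((201+1)/201) = 201/(201+1)
     = 201/202 = 0.99505
Step 2: As n -> infinity, f_n(x) = x^(1/n) -> 1 for x in (0,1], and f_n is increasing in n.
By MCT, lim_n integral(f_n) = integral(lim_n f_n) = integral(1, 0, 1) = 1.
Step 3: Verify convergence: 201/202 = 0.99505 -> 1


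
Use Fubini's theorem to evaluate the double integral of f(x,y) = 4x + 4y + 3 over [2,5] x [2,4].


By Fubini, integrate in x first, then y.
Step 1: Fix y, integrate over x in [2,5]:
  integral(4x + 4y + 3, x=2..5)
  = 4*(5^2 - 2^2)/2 + (4y + 3)*(5 - 2)
  = 42 + (4y + 3)*3
  = 42 + 12y + 9
  = 51 + 12y
Step 2: Integrate over y in [2,4]:
  integral(51 + 12y, y=2..4)
  = 51*2 + 12*(4^2 - 2^2)/2
  = 102 + 72
  = 174


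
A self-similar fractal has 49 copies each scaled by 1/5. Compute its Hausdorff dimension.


For a self-similar set with N copies scaled by 1/r:
dim_H = log(N)/log(r) = log(49)/log(5)
= 3.89182/1.609438
= 2.418124


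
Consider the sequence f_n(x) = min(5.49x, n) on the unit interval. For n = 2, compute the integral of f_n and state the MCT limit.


f(x) = 5.49x on [0,1]; f_n(x) = min(5.49x, n). At n = 2:
Step 1: f(x) reaches 2 at x = 2/5.49 = 0.364299
Step 2: integral(f_2) = integral(5.49x, 0, 0.364299) + integral(2, 0.364299, 1)
       = 5.49*0.364299^2/2 + 2*(1 - 0.364299)
       = 0.364299 + 1.271403
       = 1.635701
Step 3: As n -> infinity, f_n increases to f, so by MCT integral(f_n) -> integral(f) = 5.49/2 = 2.745.
Convergence: integral(f_2) = 1.635701 -> 2.745 as n -> infinity


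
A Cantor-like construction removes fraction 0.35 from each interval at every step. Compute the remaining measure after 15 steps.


Step 1: At each step, fraction remaining = 1 - 0.35 = 0.65
Step 2: After 15 steps, measure = (0.65)^15
Result = 0.001562


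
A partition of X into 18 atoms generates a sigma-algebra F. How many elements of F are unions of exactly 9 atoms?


Each element of F is a union of some subset of the 18 atoms.
Elements that are unions of exactly 9 atoms correspond to 9-element subsets of the 18 atoms.
Count = C(18, 9) = 18! / (9! * 9!) = 48620.


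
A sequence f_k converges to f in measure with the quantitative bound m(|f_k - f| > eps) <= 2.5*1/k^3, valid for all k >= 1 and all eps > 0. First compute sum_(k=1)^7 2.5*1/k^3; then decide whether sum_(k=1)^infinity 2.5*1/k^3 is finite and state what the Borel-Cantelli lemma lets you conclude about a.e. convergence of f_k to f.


Step 1: List the terms 2.5*1/k^3 for k = 1 to 7:
  k=1: 2.5
  k=2: 0.3125
  k=3: 0.092593
  k=4: 0.039062
  k=5: 0.02
  k=6: 0.011574
  k=7: 0.007289
Step 2: Partial sum = 2.5 + 0.3125 + 0.092593 + 0.039062 + 0.02 + 0.011574 + 0.007289
     = 2.983018
Step 3: The full series sum_(k>=1) 2.5*1/k^3 converges (p-series with p = 3 > 1; a constant multiple of a convergent series converges).
Step 4: Fix eps > 0. Since sum_k m(|f_k - f| > eps) < infinity, the Borel-Cantelli lemma gives
        m(limsup_k {|f_k - f| > eps}) = 0, i.e. for a.e. x, |f_k(x) - f(x)| <= eps for all large k.
        Applying this with eps = 1/j for j = 1, 2, ... and intersecting the countably many full-measure sets,
        for a.e. x we get limsup_k |f_k(x) - f(x)| <= 1/j for every j, hence f_k -> f almost everywhere.
Conclusion: series converges; Borel-Cantelli yields f_k -> f a.e.


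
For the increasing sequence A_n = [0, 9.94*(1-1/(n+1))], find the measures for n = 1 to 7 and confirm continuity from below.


By continuity of measure from below: if A_n increases to A, then m(A_n) -> m(A).
Here A = [0, 9.94], so m(A) = 9.94
Step 1: a_1 = 9.94*(1 - 1/2) = 4.97, m(A_1) = 4.97
Step 2: a_2 = 9.94*(1 - 1/3) = 6.6267, m(A_2) = 6.6267
Step 3: a_3 = 9.94*(1 - 1/4) = 7.455, m(A_3) = 7.455
Step 4: a_4 = 9.94*(1 - 1/5) = 7.952, m(A_4) = 7.952
Step 5: a_5 = 9.94*(1 - 1/6) = 8.2833, m(A_5) = 8.2833
Step 6: a_6 = 9.94*(1 - 1/7) = 8.52, m(A_6) = 8.52
Step 7: a_7 = 9.94*(1 - 1/8) = 8.6975, m(A_7) = 8.6975
Limit: m(A_n) -> m([0,9.94]) = 9.94


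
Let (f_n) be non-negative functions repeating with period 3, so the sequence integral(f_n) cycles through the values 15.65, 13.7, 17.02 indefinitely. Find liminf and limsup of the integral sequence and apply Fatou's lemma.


The sequence (integral(f_n)) is periodic with period 3, repeating the values 15.65, 13.7, 17.02 indefinitely.
Step 1: For a periodic sequence, every tail (a_m, a_(m+1), ...) contains all 3 period values infinitely often.
Step 2: Hence inf of every tail = min of the period values = min(15.65, 13.7, 17.02) = 13.7.
        liminf_n integral(f_n) = sup over m of (inf of tail from m) = 13.7.
Step 3: Similarly sup of every tail = max of the period values = 17.02.
        limsup_n integral(f_n) = 17.02.
Step 4: Fatou's lemma: integral(liminf_n f_n) <= liminf_n integral(f_n) = 13.7.
        So the integral of the pointwise liminf is at most 13.7.


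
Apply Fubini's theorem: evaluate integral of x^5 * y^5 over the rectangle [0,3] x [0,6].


By Fubini's theorem, the double integral factors as a product of single integrals:
Step 1: integral_0^3 x^5 dx = [x^6/6] from 0 to 3
     = 3^6/6 = 121.5
Step 2: integral_0^6 y^5 dy = [y^6/6] from 0 to 6
     = 6^6/6 = 7776
Step 3: Double integral = 121.5 * 7776 = 944784


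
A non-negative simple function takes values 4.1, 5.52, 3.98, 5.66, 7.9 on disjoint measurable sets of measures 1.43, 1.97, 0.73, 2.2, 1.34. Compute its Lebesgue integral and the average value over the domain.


Step 1: Integral = sum(value_i * measure_i)
= 4.1*1.43 + 5.52*1.97 + 3.98*0.73 + 5.66*2.2 + 7.9*1.34
= 5.863 + 10.8744 + 2.9054 + 12.452 + 10.586
= 42.6808
Step 2: Total measure of domain = 1.43 + 1.97 + 0.73 + 2.2 + 1.34 = 7.67
Step 3: Average value = 42.6808 / 7.67 = 5.564641


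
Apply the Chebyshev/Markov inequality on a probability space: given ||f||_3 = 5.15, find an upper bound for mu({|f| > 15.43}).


Chebyshev/Markov inequality: mu(|f| > eps) <= (||f||_p / eps)^p
Step 1: ||f||_3 / eps = 5.15 / 15.43 = 0.333765
Step 2: Raise to power p = 3:
  (0.333765)^3 = 0.037181
Step 3: Therefore mu(|f| > 15.43) <= 0.037181


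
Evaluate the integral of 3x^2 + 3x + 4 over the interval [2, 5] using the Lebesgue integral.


The Lebesgue integral of a Riemann-integrable function agrees with the Riemann integral.
Antiderivative F(x) = (3/3)x^3 + (3/2)x^2 + 4x
F(5) = (3/3)*5^3 + (3/2)*5^2 + 4*5
     = (3/3)*125 + (3/2)*25 + 4*5
     = 125 + 37.5 + 20
     = 182.5
F(2) = 22
Integral = F(5) - F(2) = 182.5 - 22 = 160.5


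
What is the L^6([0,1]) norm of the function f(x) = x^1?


Step 1: ||f||_6 = (integral_0^1 |x^1|^6 dx)^(1/6)
     = (integral_0^1 x^6 dx)^(1/6)
Step 2: integral_0^1 x^6 dx = [x^7/(7)] from 0 to 1 = 1^7/7
     = 1/7 = 0.142857
Step 3: ||f||_6 = (0.142857)^(1/6) = 0.72302


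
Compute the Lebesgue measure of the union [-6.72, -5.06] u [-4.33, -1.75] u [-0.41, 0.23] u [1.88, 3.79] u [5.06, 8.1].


For pairwise disjoint intervals, m(union) = sum of lengths.
= (-5.06 - -6.72) + (-1.75 - -4.33) + (0.23 - -0.41) + (3.79 - 1.88) + (8.1 - 5.06)
= 1.66 + 2.58 + 0.64 + 1.91 + 3.04
= 9.83


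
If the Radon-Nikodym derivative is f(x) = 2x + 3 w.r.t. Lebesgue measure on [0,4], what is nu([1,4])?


nu(A) = integral_A (dnu/dmu) dmu = integral_1^4 (2x + 3) dx
Step 1: Antiderivative F(x) = (2/2)x^2 + 3x
Step 2: F(4) = (2/2)*4^2 + 3*4 = 16 + 12 = 28
Step 3: F(1) = (2/2)*1^2 + 3*1 = 1 + 3 = 4
Step 4: nu([1,4]) = F(4) - F(1) = 28 - 4 = 24


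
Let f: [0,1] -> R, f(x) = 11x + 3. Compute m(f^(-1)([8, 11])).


f^(-1)([8, 11]) = {x : 8 <= 11x + 3 <= 11}
Solving: (8 - 3)/11 <= x <= (11 - 3)/11
= [0.454545, 0.727273]
Intersecting with [0,1]: [0.454545, 0.727273]
Measure = 0.727273 - 0.454545 = 0.272727


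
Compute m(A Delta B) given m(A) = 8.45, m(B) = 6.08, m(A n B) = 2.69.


m(A Delta B) = m(A) + m(B) - 2*m(A n B)
= 8.45 + 6.08 - 2*2.69
= 8.45 + 6.08 - 5.38
= 9.15


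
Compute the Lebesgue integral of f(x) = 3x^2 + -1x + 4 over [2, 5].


The Lebesgue integral of a Riemann-integrable function agrees with the Riemann integral.
Antiderivative F(x) = (3/3)x^3 + (-1/2)x^2 + 4x
F(5) = (3/3)*5^3 + (-1/2)*5^2 + 4*5
     = (3/3)*125 + (-1/2)*25 + 4*5
     = 125 + -12.5 + 20
     = 132.5
F(2) = 14
Integral = F(5) - F(2) = 132.5 - 14 = 118.5


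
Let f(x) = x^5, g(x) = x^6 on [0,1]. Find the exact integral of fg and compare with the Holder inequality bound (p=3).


Step 1: Exact integral of f*g = integral(x^11, 0, 1) = 1/12
     = 0.083333
Step 2: Holder bound with p=3, q=1.5:
  ||f||_p = (integral x^15 dx)^(1/3) = (1/16)^(1/3) = 0.39685
  ||g||_q = (integral x^9 dx)^(1/1.5) = (1/10)^(1/1.5) = 0.215443
Step 3: Holder bound = ||f||_p * ||g||_q = 0.39685 * 0.215443 = 0.085499
Verification: 0.083333 <= 0.085499 (Holder holds)


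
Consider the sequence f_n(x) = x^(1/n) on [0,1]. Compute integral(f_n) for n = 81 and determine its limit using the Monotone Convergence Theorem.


At n = 81: f_81(x) = x^(1/81).
Step 1: integral(x^(1/81), 0, 1) = [x^(1/81+1) / (1/81+1)] from 0 to 1
     = 1 / (1/81 + 1) = 1 / ((81+1)/81) = 81/(81+1)
     = 81/82 = 0.987805
Step 2: As n -> infinity, f_n(x) = x^(1/n) -> 1 for x in (0,1], and f_n is increasing in n.
By MCT, lim_n integral(f_n) = integral(lim_n f_n) = integral(1, 0, 1) = 1.
Step 3: Verify convergence: 81/82 = 0.987805 -> 1


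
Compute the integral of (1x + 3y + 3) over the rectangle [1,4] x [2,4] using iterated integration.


By Fubini, integrate in x first, then y.
Step 1: Fix y, integrate over x in [1,4]:
  integral(1x + 3y + 3, x=1..4)
  = 1*(4^2 - 1^2)/2 + (3y + 3)*(4 - 1)
  = 7.5 + (3y + 3)*3
  = 7.5 + 9y + 9
  = 16.5 + 9y
Step 2: Integrate over y in [2,4]:
  integral(16.5 + 9y, y=2..4)
  = 16.5*2 + 9*(4^2 - 2^2)/2
  = 33 + 54
  = 87


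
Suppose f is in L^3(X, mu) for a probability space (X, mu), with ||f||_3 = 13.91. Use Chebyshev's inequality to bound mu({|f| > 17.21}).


Chebyshev/Markov inequality: mu(|f| > eps) <= (||f||_p / eps)^p
Step 1: ||f||_3 / eps = 13.91 / 17.21 = 0.808251
Step 2: Raise to power p = 3:
  (0.808251)^3 = 0.528006
Step 3: Therefore mu(|f| > 17.21) <= 0.528006


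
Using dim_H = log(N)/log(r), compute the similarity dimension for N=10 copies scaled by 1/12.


For a self-similar set with N copies scaled by 1/r:
dim_H = log(N)/log(r) = log(10)/log(12)
= 2.302585/2.484907
= 0.926628


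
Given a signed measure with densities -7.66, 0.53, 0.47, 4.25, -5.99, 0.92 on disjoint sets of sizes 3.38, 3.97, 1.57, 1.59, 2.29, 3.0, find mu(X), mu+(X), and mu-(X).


Step 1: Compute signed measure on each set:
  Set 1: -7.66 * 3.38 = -25.8908
  Set 2: 0.53 * 3.97 = 2.1041
  Set 3: 0.47 * 1.57 = 0.7379
  Set 4: 4.25 * 1.59 = 6.7575
  Set 5: -5.99 * 2.29 = -13.7171
  Set 6: 0.92 * 3.0 = 2.76
Step 2: Total signed measure = (-25.8908) + (2.1041) + (0.7379) + (6.7575) + (-13.7171) + (2.76)
     = -27.2484
Step 3: Positive part mu+(X) = sum of positive contributions = 12.3595
Step 4: Negative part mu-(X) = |sum of negative contributions| = 39.6079


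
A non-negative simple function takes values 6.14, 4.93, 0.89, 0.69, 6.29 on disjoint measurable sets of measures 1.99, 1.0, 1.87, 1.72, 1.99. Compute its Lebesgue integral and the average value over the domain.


Step 1: Integral = sum(value_i * measure_i)
= 6.14*1.99 + 4.93*1.0 + 0.89*1.87 + 0.69*1.72 + 6.29*1.99
= 12.2186 + 4.93 + 1.6643 + 1.1868 + 12.5171
= 32.5168
Step 2: Total measure of domain = 1.99 + 1.0 + 1.87 + 1.72 + 1.99 = 8.57
Step 3: Average value = 32.5168 / 8.57 = 3.794259


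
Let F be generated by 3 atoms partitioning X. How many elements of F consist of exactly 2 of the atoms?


Each element of F is a union of some subset of the 3 atoms.
Elements that are unions of exactly 2 atoms correspond to 2-element subsets of the 3 atoms.
Count = C(3, 2) = 3! / (2! * 1!) = 3.


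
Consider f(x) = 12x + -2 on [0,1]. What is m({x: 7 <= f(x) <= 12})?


f^(-1)([7, 12]) = {x : 7 <= 12x + -2 <= 12}
Solving: (7 - -2)/12 <= x <= (12 - -2)/12
= [0.75, 1.166667]
Intersecting with [0,1]: [0.75, 1]
Measure = 1 - 0.75 = 0.25


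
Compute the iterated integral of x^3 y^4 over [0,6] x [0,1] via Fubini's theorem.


By Fubini's theorem, the double integral factors as a product of single integrals:
Step 1: integral_0^6 x^3 dx = [x^4/4] from 0 to 6
     = 6^4/4 = 324
Step 2: integral_0^1 y^4 dy = [y^5/5] from 0 to 1
     = 1^5/5 = 0.2
Step 3: Double integral = 324 * 0.2 = 64.8


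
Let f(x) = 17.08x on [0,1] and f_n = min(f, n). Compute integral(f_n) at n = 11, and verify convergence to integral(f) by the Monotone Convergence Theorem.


f(x) = 17.08x on [0,1]; f_n(x) = min(17.08x, n). At n = 11:
Step 1: f(x) reaches 11 at x = 11/17.08 = 0.644028
Step 2: integral(f_11) = integral(17.08x, 0, 0.644028) + integral(11, 0.644028, 1)
       = 17.08*0.644028^2/2 + 11*(1 - 0.644028)
       = 3.542155 + 3.915691
       = 7.457845
Step 3: As n -> infinity, f_n increases to f, so by MCT integral(f_n) -> integral(f) = 17.08/2 = 8.54.
Convergence: integral(f_11) = 7.457845 -> 8.54 as n -> infinity


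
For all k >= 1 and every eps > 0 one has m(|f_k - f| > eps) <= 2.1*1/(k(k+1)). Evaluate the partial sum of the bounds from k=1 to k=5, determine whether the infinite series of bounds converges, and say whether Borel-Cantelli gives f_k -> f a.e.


Step 1: List the terms 2.1*1/(k(k+1)) for k = 1 to 5:
  k=1: 1.05
  k=2: 0.35
  k=3: 0.175
  k=4: 0.105
  k=5: 0.07
Step 2: Partial sum = 1.05 + 0.35 + 0.175 + 0.105 + 0.07
     = 1.75
Step 3: The full series sum_(k>=1) 2.1*1/(k(k+1)) converges (telescoping series sum 1/(k(k+1)) = 1; a constant multiple of a convergent series converges).
Step 4: Fix eps > 0. Since sum_k m(|f_k - f| > eps) < infinity, the Borel-Cantelli lemma gives
        m(limsup_k {|f_k - f| > eps}) = 0, i.e. for a.e. x, |f_k(x) - f(x)| <= eps for all large k.
        Applying this with eps = 1/j for j = 1, 2, ... and intersecting the countably many full-measure sets,
        for a.e. x we get limsup_k |f_k(x) - f(x)| <= 1/j for every j, hence f_k -> f almost everywhere.
Conclusion: series converges; Borel-Cantelli yields f_k -> f a.e.


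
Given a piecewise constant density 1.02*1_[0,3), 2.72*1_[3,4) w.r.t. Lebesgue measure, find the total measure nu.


Integrate each piece of the Radon-Nikodym derivative:
Step 1: integral_0^3 1.02 dx = 1.02*(3-0) = 1.02*3 = 3.06
Step 2: integral_3^4 2.72 dx = 2.72*(4-3) = 2.72*1 = 2.72
Total: 3.06 + 2.72 = 5.78


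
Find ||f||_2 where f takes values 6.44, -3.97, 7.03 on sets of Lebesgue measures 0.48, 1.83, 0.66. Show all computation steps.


Step 1: Compute |f_i|^2 for each value:
  |6.44|^2 = 41.4736
  |-3.97|^2 = 15.7609
  |7.03|^2 = 49.4209
Step 2: Multiply by measures and sum:
  41.4736 * 0.48 = 19.907328
  15.7609 * 1.83 = 28.842447
  49.4209 * 0.66 = 32.617794
Sum = 19.907328 + 28.842447 + 32.617794 = 81.367569
Step 3: Take the p-th root:
||f||_2 = (81.367569)^(1/2) = 9.020397


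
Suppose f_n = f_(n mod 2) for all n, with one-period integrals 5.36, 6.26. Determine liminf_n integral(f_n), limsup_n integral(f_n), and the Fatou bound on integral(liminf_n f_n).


The sequence (integral(f_n)) is periodic with period 2, repeating the values 5.36, 6.26 indefinitely.
Step 1: For a periodic sequence, every tail (a_m, a_(m+1), ...) contains all 2 period values infinitely often.
Step 2: Hence inf of every tail = min of the period values = min(5.36, 6.26) = 5.36.
        liminf_n integral(f_n) = sup over m of (inf of tail from m) = 5.36.
Step 3: Similarly sup of every tail = max of the period values = 6.26.
        limsup_n integral(f_n) = 6.26.
Step 4: Fatou's lemma: integral(liminf_n f_n) <= liminf_n integral(f_n) = 5.36.
        So the integral of the pointwise liminf is at most 5.36.


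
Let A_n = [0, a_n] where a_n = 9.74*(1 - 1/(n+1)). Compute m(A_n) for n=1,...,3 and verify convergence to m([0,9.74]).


By continuity of measure from below: if A_n increases to A, then m(A_n) -> m(A).
Here A = [0, 9.74], so m(A) = 9.74
Step 1: a_1 = 9.74*(1 - 1/2) = 4.87, m(A_1) = 4.87
Step 2: a_2 = 9.74*(1 - 1/3) = 6.4933, m(A_2) = 6.4933
Step 3: a_3 = 9.74*(1 - 1/4) = 7.305, m(A_3) = 7.305
Limit: m(A_n) -> m([0,9.74]) = 9.74


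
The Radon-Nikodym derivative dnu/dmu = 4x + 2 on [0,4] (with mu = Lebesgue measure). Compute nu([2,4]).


nu(A) = integral_A (dnu/dmu) dmu = integral_2^4 (4x + 2) dx
Step 1: Antiderivative F(x) = (4/2)x^2 + 2x
Step 2: F(4) = (4/2)*4^2 + 2*4 = 32 + 8 = 40
Step 3: F(2) = (4/2)*2^2 + 2*2 = 8 + 4 = 12
Step 4: nu([2,4]) = F(4) - F(2) = 40 - 12 = 28


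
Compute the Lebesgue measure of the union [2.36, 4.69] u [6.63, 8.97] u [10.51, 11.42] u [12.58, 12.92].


For pairwise disjoint intervals, m(union) = sum of lengths.
= (4.69 - 2.36) + (8.97 - 6.63) + (11.42 - 10.51) + (12.92 - 12.58)
= 2.33 + 2.34 + 0.91 + 0.34
= 5.92


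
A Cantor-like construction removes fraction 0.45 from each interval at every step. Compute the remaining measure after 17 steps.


Step 1: At each step, fraction remaining = 1 - 0.45 = 0.55
Step 2: After 17 steps, measure = (0.55)^17
Result = 3.856255e-05


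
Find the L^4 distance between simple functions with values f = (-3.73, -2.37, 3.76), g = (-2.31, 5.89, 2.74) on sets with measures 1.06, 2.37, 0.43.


Step 1: Compute differences f_i - g_i:
  -3.73 - -2.31 = -1.42
  -2.37 - 5.89 = -8.26
  3.76 - 2.74 = 1.02
Step 2: Compute |diff|^4 * measure for each set:
  |-1.42|^4 * 1.06 = 4.065869 * 1.06 = 4.309821
  |-8.26|^4 * 2.37 = 4655.005402 * 2.37 = 11032.362802
  |1.02|^4 * 0.43 = 1.082432 * 0.43 = 0.465446
Step 3: Sum = 11037.138069
Step 4: ||f-g||_4 = (11037.138069)^(1/4) = 10.24977


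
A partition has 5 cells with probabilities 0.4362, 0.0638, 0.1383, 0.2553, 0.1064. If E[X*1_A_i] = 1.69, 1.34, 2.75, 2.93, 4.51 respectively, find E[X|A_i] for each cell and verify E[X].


For each cell A_i: E[X|A_i] = E[X*1_A_i] / P(A_i)
Step 1: E[X|A_1] = 1.69 / 0.4362 = 3.87437
Step 2: E[X|A_2] = 1.34 / 0.0638 = 21.003135
Step 3: E[X|A_3] = 2.75 / 0.1383 = 19.884309
Step 4: E[X|A_4] = 2.93 / 0.2553 = 11.476694
Step 5: E[X|A_5] = 4.51 / 0.1064 = 42.387218
Verification: E[X] = sum E[X*1_A_i] = 1.69 + 1.34 + 2.75 + 2.93 + 4.51 = 13.22


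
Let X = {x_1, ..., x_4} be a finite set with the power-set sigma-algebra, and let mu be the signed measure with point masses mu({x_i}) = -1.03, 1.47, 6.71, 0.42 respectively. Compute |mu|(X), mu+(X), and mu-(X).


Step 1: Every measurable set is a union of atoms (the cells / points), so a Hahn decomposition is
  obtained by grouping atoms by sign: P = union of atoms with mu > 0, N = union of the remaining atoms.
  Atoms in P (indices): 2, 3, 4;  atoms in N (indices): 1
  Positive values: 1.47, 6.71, 0.42
  Negative values: -1.03
Step 2: mu+(X) = mu(P) = sum of positive atom values = 8.6
Step 3: mu-(X) = -mu(N) = sum of |negative atom values| = 1.03
Step 4: |mu|(X) = mu+(X) + mu-(X) = 8.6 + 1.03 = 9.63


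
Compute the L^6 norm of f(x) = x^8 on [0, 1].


Step 1: ||f||_6 = (integral_0^1 |x^8|^6 dx)^(1/6)
     = (integral_0^1 x^48 dx)^(1/6)
Step 2: integral_0^1 x^48 dx = [x^49/(49)] from 0 to 1 = 1^49/49
     = 1/49 = 0.020408
Step 3: ||f||_6 = (0.020408)^(1/6) = 0.522758


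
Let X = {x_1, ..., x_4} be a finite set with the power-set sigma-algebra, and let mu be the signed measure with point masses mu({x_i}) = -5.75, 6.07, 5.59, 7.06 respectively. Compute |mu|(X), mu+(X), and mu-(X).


Step 1: Every measurable set is a union of atoms (the cells / points), so a Hahn decomposition is
  obtained by grouping atoms by sign: P = union of atoms with mu > 0, N = union of the remaining atoms.
  Atoms in P (indices): 2, 3, 4;  atoms in N (indices): 1
  Positive values: 6.07, 5.59, 7.06
  Negative values: -5.75
Step 2: mu+(X) = mu(P) = sum of positive atom values = 18.72
Step 3: mu-(X) = -mu(N) = sum of |negative atom values| = 5.75
Step 4: |mu|(X) = mu+(X) + mu-(X) = 18.72 + 5.75 = 24.47


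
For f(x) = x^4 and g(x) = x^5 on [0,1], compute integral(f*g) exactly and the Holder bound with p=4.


Step 1: Exact integral of f*g = integral(x^9, 0, 1) = 1/10
     = 0.1
Step 2: Holder bound with p=4, q=1.333333:
  ||f||_p = (integral x^16 dx)^(1/4) = (1/17)^(1/4) = 0.492479
  ||g||_q = (integral x^6.666667 dx)^(1/1.333333) = (1/7.666667)^(1/1.333333) = 0.217043
Step 3: Holder bound = ||f||_p * ||g||_q = 0.492479 * 0.217043 = 0.106889
Verification: 0.1 <= 0.106889 (Holder holds)


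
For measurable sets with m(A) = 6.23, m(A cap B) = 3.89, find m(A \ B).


m(A \ B) = m(A) - m(A n B)
= 6.23 - 3.89
= 2.34


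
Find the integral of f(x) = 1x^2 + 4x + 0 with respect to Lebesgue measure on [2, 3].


The Lebesgue integral of a Riemann-integrable function agrees with the Riemann integral.
Antiderivative F(x) = (1/3)x^3 + (4/2)x^2 + 0x
F(3) = (1/3)*3^3 + (4/2)*3^2 + 0*3
     = (1/3)*27 + (4/2)*9 + 0*3
     = 9 + 18 + 0
     = 27
F(2) = 10.666667
Integral = F(3) - F(2) = 27 - 10.666667 = 16.333333


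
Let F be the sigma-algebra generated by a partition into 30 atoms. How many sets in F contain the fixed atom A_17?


Each element of F is a union of some subset S of the 30 atoms.
The element contains A_17 iff A_17 is in S.
So we count subsets S of {A_1,...,A_30} with A_17 in S: choose freely among the other 29 atoms.
Count = 2^(30-1) = 2^29 = 536870912.


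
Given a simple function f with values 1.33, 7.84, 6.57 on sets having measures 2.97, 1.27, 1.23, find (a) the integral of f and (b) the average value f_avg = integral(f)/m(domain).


Step 1: Integral = sum(value_i * measure_i)
= 1.33*2.97 + 7.84*1.27 + 6.57*1.23
= 3.9501 + 9.9568 + 8.0811
= 21.988
Step 2: Total measure of domain = 2.97 + 1.27 + 1.23 = 5.47
Step 3: Average value = 21.988 / 5.47 = 4.019744


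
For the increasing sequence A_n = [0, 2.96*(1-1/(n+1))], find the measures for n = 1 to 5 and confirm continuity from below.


By continuity of measure from below: if A_n increases to A, then m(A_n) -> m(A).
Here A = [0, 2.96], so m(A) = 2.96
Step 1: a_1 = 2.96*(1 - 1/2) = 1.48, m(A_1) = 1.48
Step 2: a_2 = 2.96*(1 - 1/3) = 1.9733, m(A_2) = 1.9733
Step 3: a_3 = 2.96*(1 - 1/4) = 2.22, m(A_3) = 2.22
Step 4: a_4 = 2.96*(1 - 1/5) = 2.368, m(A_4) = 2.368
Step 5: a_5 = 2.96*(1 - 1/6) = 2.4667, m(A_5) = 2.4667
Limit: m(A_n) -> m([0,2.96]) = 2.96


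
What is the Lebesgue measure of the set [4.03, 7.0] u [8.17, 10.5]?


For pairwise disjoint intervals, m(union) = sum of lengths.
= (7.0 - 4.03) + (10.5 - 8.17)
= 2.97 + 2.33
= 5.3


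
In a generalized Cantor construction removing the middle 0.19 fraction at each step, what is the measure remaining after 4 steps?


Step 1: At each step, fraction remaining = 1 - 0.19 = 0.81
Step 2: After 4 steps, measure = (0.81)^4
Step 3: Computing the power step by step:
  After step 1: 0.81
  After step 2: 0.6561
  After step 3: 0.531441
  After step 4: 0.430467
Result = 0.430467


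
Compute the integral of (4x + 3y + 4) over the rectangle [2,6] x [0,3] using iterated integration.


By Fubini, integrate in x first, then y.
Step 1: Fix y, integrate over x in [2,6]:
  integral(4x + 3y + 4, x=2..6)
  = 4*(6^2 - 2^2)/2 + (3y + 4)*(6 - 2)
  = 64 + (3y + 4)*4
  = 64 + 12y + 16
  = 80 + 12y
Step 2: Integrate over y in [0,3]:
  integral(80 + 12y, y=0..3)
  = 80*3 + 12*(3^2 - 0^2)/2
  = 240 + 54
  = 294


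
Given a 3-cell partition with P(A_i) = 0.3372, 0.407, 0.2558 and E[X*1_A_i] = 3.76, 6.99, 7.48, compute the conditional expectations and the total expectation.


For each cell A_i: E[X|A_i] = E[X*1_A_i] / P(A_i)
Step 1: E[X|A_1] = 3.76 / 0.3372 = 11.150652
Step 2: E[X|A_2] = 6.99 / 0.407 = 17.174447
Step 3: E[X|A_3] = 7.48 / 0.2558 = 29.241595
Verification: E[X] = sum E[X*1_A_i] = 3.76 + 6.99 + 7.48 = 18.23


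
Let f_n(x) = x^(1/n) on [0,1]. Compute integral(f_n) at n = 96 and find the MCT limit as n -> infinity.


At n = 96: f_96(x) = x^(1/96).
Step 1: integral(x^(1/96), 0, 1) = [x^(1/96+1) / (1/96+1)] from 0 to 1
     = 1 / (1/96 + 1) = 1 / ((96+1)/96) = 96/(96+1)
     = 96/97 = 0.989691
Step 2: As n -> infinity, f_n(x) = x^(1/n) -> 1 for x in (0,1], and f_n is increasing in n.
By MCT, lim_n integral(f_n) = integral(lim_n f_n) = integral(1, 0, 1) = 1.
Step 3: Verify convergence: 96/97 = 0.989691 -> 1


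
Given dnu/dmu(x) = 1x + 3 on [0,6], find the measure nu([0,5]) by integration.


nu(A) = integral_A (dnu/dmu) dmu = integral_0^5 (1x + 3) dx
Step 1: Antiderivative F(x) = (1/2)x^2 + 3x
Step 2: F(5) = (1/2)*5^2 + 3*5 = 12.5 + 15 = 27.5
Step 3: F(0) = (1/2)*0^2 + 3*0 = 0.0 + 0 = 0.0
Step 4: nu([0,5]) = F(5) - F(0) = 27.5 - 0.0 = 27.5


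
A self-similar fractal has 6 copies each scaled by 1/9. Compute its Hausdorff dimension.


For a self-similar set with N copies scaled by 1/r:
dim_H = log(N)/log(r) = log(6)/log(9)
= 1.791759/2.197225
= 0.815465


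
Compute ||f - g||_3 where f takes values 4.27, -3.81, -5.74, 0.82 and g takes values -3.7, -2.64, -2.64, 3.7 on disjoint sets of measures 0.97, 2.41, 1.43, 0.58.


Step 1: Compute differences f_i - g_i:
  4.27 - -3.7 = 7.97
  -3.81 - -2.64 = -1.17
  -5.74 - -2.64 = -3.1
  0.82 - 3.7 = -2.88
Step 2: Compute |diff|^3 * measure for each set:
  |7.97|^3 * 0.97 = 506.261573 * 0.97 = 491.073726
  |-1.17|^3 * 2.41 = 1.601613 * 2.41 = 3.859887
  |-3.1|^3 * 1.43 = 29.791 * 1.43 = 42.60113
  |-2.88|^3 * 0.58 = 23.887872 * 0.58 = 13.854966
Step 3: Sum = 551.389709
Step 4: ||f-g||_3 = (551.389709)^(1/3) = 8.200108


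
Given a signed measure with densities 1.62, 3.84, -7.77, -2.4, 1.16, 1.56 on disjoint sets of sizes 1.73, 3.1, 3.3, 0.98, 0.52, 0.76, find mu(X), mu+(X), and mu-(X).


Step 1: Compute signed measure on each set:
  Set 1: 1.62 * 1.73 = 2.8026
  Set 2: 3.84 * 3.1 = 11.904
  Set 3: -7.77 * 3.3 = -25.641
  Set 4: -2.4 * 0.98 = -2.352
  Set 5: 1.16 * 0.52 = 0.6032
  Set 6: 1.56 * 0.76 = 1.1856
Step 2: Total signed measure = (2.8026) + (11.904) + (-25.641) + (-2.352) + (0.6032) + (1.1856)
     = -11.4976
Step 3: Positive part mu+(X) = sum of positive contributions = 16.4954
Step 4: Negative part mu-(X) = |sum of negative contributions| = 27.993


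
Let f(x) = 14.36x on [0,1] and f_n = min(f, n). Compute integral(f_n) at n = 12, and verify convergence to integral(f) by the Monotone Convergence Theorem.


f(x) = 14.36x on [0,1]; f_n(x) = min(14.36x, n). At n = 12:
Step 1: f(x) reaches 12 at x = 12/14.36 = 0.835655
Step 2: integral(f_12) = integral(14.36x, 0, 0.835655) + integral(12, 0.835655, 1)
       = 14.36*0.835655^2/2 + 12*(1 - 0.835655)
       = 5.013928 + 1.972145
       = 6.986072
Step 3: As n -> infinity, f_n increases to f, so by MCT integral(f_n) -> integral(f) = 14.36/2 = 7.18.
Convergence: integral(f_12) = 6.986072 -> 7.18 as n -> infinity


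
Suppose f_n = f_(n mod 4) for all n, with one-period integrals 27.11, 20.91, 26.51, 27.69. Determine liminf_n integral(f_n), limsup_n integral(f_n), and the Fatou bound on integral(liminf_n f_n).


The sequence (integral(f_n)) is periodic with period 4, repeating the values 27.11, 20.91, 26.51, 27.69 indefinitely.
Step 1: For a periodic sequence, every tail (a_m, a_(m+1), ...) contains all 4 period values infinitely often.
Step 2: Hence inf of every tail = min of the period values = min(27.11, 20.91, 26.51, 27.69) = 20.91.
        liminf_n integral(f_n) = sup over m of (inf of tail from m) = 20.91.
Step 3: Similarly sup of every tail = max of the period values = 27.69.
        limsup_n integral(f_n) = 27.69.
Step 4: Fatou's lemma: integral(liminf_n f_n) <= liminf_n integral(f_n) = 20.91.
        So the integral of the pointwise liminf is at most 20.91.


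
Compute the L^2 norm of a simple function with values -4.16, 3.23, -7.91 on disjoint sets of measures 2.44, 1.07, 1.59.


Step 1: Compute |f_i|^2 for each value:
  |-4.16|^2 = 17.3056
  |3.23|^2 = 10.4329
  |-7.91|^2 = 62.5681
Step 2: Multiply by measures and sum:
  17.3056 * 2.44 = 42.225664
  10.4329 * 1.07 = 11.163203
  62.5681 * 1.59 = 99.483279
Sum = 42.225664 + 11.163203 + 99.483279 = 152.872146
Step 3: Take the p-th root:
||f||_2 = (152.872146)^(1/2) = 12.364148


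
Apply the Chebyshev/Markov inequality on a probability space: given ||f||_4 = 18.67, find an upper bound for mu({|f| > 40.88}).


Chebyshev/Markov inequality: mu(|f| > eps) <= (||f||_p / eps)^p
Step 1: ||f||_4 / eps = 18.67 / 40.88 = 0.456703
Step 2: Raise to power p = 4:
  (0.456703)^4 = 0.043504
Step 3: Therefore mu(|f| > 40.88) <= 0.043504


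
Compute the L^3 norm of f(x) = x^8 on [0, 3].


Step 1: ||f||_3 = (integral_0^3 |x^8|^3 dx)^(1/3)
     = (integral_0^3 x^24 dx)^(1/3)
Step 2: integral_0^3 x^24 dx = [x^25/(25)] from 0 to 3 = 3^25/25
     = 847288609443/25 = 3.389154e+10
Step 3: ||f||_3 = (3.389154e+10)^(1/3) = 3236.163484


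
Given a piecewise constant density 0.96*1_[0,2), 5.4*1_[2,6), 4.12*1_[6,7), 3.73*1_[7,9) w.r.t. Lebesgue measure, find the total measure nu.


Integrate each piece of the Radon-Nikodym derivative:
Step 1: integral_0^2 0.96 dx = 0.96*(2-0) = 0.96*2 = 1.92
Step 2: integral_2^6 5.4 dx = 5.4*(6-2) = 5.4*4 = 21.6
Step 3: integral_6^7 4.12 dx = 4.12*(7-6) = 4.12*1 = 4.12
Step 4: integral_7^9 3.73 dx = 3.73*(9-7) = 3.73*2 = 7.46
Total: 1.92 + 21.6 + 4.12 + 7.46 = 35.1


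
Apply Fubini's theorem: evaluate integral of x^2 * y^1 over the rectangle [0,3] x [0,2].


By Fubini's theorem, the double integral factors as a product of single integrals:
Step 1: integral_0^3 x^2 dx = [x^3/3] from 0 to 3
     = 3^3/3 = 9
Step 2: integral_0^2 y^1 dy = [y^2/2] from 0 to 2
     = 2^2/2 = 2
Step 3: Double integral = 9 * 2 = 18


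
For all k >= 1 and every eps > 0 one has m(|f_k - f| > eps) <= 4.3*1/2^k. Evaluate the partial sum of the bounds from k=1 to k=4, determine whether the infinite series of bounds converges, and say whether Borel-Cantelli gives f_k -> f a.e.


Step 1: List the terms 4.3*1/2^k for k = 1 to 4:
  k=1: 2.15
  k=2: 1.075
  k=3: 0.5375
  k=4: 0.26875
Step 2: Partial sum = 2.15 + 1.075 + 0.5375 + 0.26875
     = 4.03125
Step 3: The full series sum_(k>=1) 4.3*1/2^k converges (geometric series with ratio 1/2 < 1; a constant multiple of a convergent series converges).
Step 4: Fix eps > 0. Since sum_k m(|f_k - f| > eps) < infinity, the Borel-Cantelli lemma gives
        m(limsup_k {|f_k - f| > eps}) = 0, i.e. for a.e. x, |f_k(x) - f(x)| <= eps for all large k.
        Applying this with eps = 1/j for j = 1, 2, ... and intersecting the countably many full-measure sets,
        for a.e. x we get limsup_k |f_k(x) - f(x)| <= 1/j for every j, hence f_k -> f almost everywhere.
Conclusion: series converges; Borel-Cantelli yields f_k -> f a.e.


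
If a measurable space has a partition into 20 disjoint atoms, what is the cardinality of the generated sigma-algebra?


Each element of the sigma-algebra is a union of some subset of the 20 atoms.
The number of such subsets is 2^20 = 1048576.


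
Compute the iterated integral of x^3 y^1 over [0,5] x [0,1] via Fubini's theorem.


By Fubini's theorem, the double integral factors as a product of single integrals:
Step 1: integral_0^5 x^3 dx = [x^4/4] from 0 to 5
     = 5^4/4 = 156.25
Step 2: integral_0^1 y^1 dy = [y^2/2] from 0 to 1
     = 1^2/2 = 0.5
Step 3: Double integral = 156.25 * 0.5 = 78.125


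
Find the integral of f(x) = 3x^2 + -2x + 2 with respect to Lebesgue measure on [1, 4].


The Lebesgue integral of a Riemann-integrable function agrees with the Riemann integral.
Antiderivative F(x) = (3/3)x^3 + (-2/2)x^2 + 2x
F(4) = (3/3)*4^3 + (-2/2)*4^2 + 2*4
     = (3/3)*64 + (-2/2)*16 + 2*4
     = 64 + -16 + 8
     = 56
F(1) = 2
Integral = F(4) - F(1) = 56 - 2 = 54


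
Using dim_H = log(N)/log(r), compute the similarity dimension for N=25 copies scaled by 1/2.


For a self-similar set with N copies scaled by 1/r:
dim_H = log(N)/log(r) = log(25)/log(2)
= 3.218876/0.693147
= 4.643856


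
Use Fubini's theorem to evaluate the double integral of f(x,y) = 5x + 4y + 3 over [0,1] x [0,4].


By Fubini, integrate in x first, then y.
Step 1: Fix y, integrate over x in [0,1]:
  integral(5x + 4y + 3, x=0..1)
  = 5*(1^2 - 0^2)/2 + (4y + 3)*(1 - 0)
  = 2.5 + (4y + 3)*1
  = 2.5 + 4y + 3
  = 5.5 + 4y
Step 2: Integrate over y in [0,4]:
  integral(5.5 + 4y, y=0..4)
  = 5.5*4 + 4*(4^2 - 0^2)/2
  = 22 + 32
  = 54


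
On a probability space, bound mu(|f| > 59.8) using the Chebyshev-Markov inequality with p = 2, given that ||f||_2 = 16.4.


Chebyshev/Markov inequality: mu(|f| > eps) <= (||f||_p / eps)^p
Step 1: ||f||_2 / eps = 16.4 / 59.8 = 0.274247
Step 2: Raise to power p = 2:
  (0.274247)^2 = 0.075212
Step 3: Therefore mu(|f| > 59.8) <= 0.075212


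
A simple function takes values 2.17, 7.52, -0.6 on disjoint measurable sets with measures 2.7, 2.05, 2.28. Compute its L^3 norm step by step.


Step 1: Compute |f_i|^3 for each value:
  |2.17|^3 = 10.218313
  |7.52|^3 = 425.259008
  |-0.6|^3 = 0.216
Step 2: Multiply by measures and sum:
  10.218313 * 2.7 = 27.589445
  425.259008 * 2.05 = 871.780966
  0.216 * 2.28 = 0.49248
Sum = 27.589445 + 871.780966 + 0.49248 = 899.862891
Step 3: Take the p-th root:
||f||_3 = (899.862891)^(1/3) = 9.654404


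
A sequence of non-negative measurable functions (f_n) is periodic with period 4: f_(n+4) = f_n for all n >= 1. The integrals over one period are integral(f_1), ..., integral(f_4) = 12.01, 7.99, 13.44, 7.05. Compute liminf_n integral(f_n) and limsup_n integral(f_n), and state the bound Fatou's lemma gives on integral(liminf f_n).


The sequence (integral(f_n)) is periodic with period 4, repeating the values 12.01, 7.99, 13.44, 7.05 indefinitely.
Step 1: For a periodic sequence, every tail (a_m, a_(m+1), ...) contains all 4 period values infinitely often.
Step 2: Hence inf of every tail = min of the period values = min(12.01, 7.99, 13.44, 7.05) = 7.05.
        liminf_n integral(f_n) = sup over m of (inf of tail from m) = 7.05.
Step 3: Similarly sup of every tail = max of the period values = 13.44.
        limsup_n integral(f_n) = 13.44.
Step 4: Fatou's lemma: integral(liminf_n f_n) <= liminf_n integral(f_n) = 7.05.
        So the integral of the pointwise liminf is at most 7.05.


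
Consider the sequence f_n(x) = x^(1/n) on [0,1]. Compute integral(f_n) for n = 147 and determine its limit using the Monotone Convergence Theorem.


At n = 147: f_147(x) = x^(1/147).
Step 1: integral(x^(1/147), 0, 1) = [x^(1/147+1) / (1/147+1)] from 0 to 1
     = 1 / (1/147 + 1) = 1 / ((147+1)/147) = 147/(147+1)
     = 147/148 = 0.993243
Step 2: As n -> infinity, f_n(x) = x^(1/n) -> 1 for x in (0,1], and f_n is increasing in n.
By MCT, lim_n integral(f_n) = integral(lim_n f_n) = integral(1, 0, 1) = 1.
Step 3: Verify convergence: 147/148 = 0.993243 -> 1


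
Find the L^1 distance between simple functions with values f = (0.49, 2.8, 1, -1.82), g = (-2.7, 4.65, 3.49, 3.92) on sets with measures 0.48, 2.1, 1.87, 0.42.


Step 1: Compute differences f_i - g_i:
  0.49 - -2.7 = 3.19
  2.8 - 4.65 = -1.85
  1 - 3.49 = -2.49
  -1.82 - 3.92 = -5.74
Step 2: Compute |diff|^1 * measure for each set:
  |3.19|^1 * 0.48 = 3.19 * 0.48 = 1.5312
  |-1.85|^1 * 2.1 = 1.85 * 2.1 = 3.885
  |-2.49|^1 * 1.87 = 2.49 * 1.87 = 4.6563
  |-5.74|^1 * 0.42 = 5.74 * 0.42 = 2.4108
Step 3: Sum = 12.4833
Step 4: ||f-g||_1 = (12.4833)^(1/1) = 12.4833


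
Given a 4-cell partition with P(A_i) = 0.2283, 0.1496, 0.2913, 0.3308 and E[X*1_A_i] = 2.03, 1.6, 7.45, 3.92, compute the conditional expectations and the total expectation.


For each cell A_i: E[X|A_i] = E[X*1_A_i] / P(A_i)
Step 1: E[X|A_1] = 2.03 / 0.2283 = 8.891809
Step 2: E[X|A_2] = 1.6 / 0.1496 = 10.695187
Step 3: E[X|A_3] = 7.45 / 0.2913 = 25.575009
Step 4: E[X|A_4] = 3.92 / 0.3308 = 11.85006
Verification: E[X] = sum E[X*1_A_i] = 2.03 + 1.6 + 7.45 + 3.92 = 15


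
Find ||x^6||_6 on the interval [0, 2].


Step 1: ||f||_6 = (integral_0^2 |x^6|^6 dx)^(1/6)
     = (integral_0^2 x^36 dx)^(1/6)
Step 2: integral_0^2 x^36 dx = [x^37/(37)] from 0 to 2 = 2^37/37
     = 137438953472/37 = 3.714566e+09
Step 3: ||f||_6 = (3.714566e+09)^(1/6) = 39.35362


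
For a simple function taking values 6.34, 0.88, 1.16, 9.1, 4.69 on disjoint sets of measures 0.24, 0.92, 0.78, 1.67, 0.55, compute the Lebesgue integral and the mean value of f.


Step 1: Integral = sum(value_i * measure_i)
= 6.34*0.24 + 0.88*0.92 + 1.16*0.78 + 9.1*1.67 + 4.69*0.55
= 1.5216 + 0.8096 + 0.9048 + 15.197 + 2.5795
= 21.0125
Step 2: Total measure of domain = 0.24 + 0.92 + 0.78 + 1.67 + 0.55 = 4.16
Step 3: Average value = 21.0125 / 4.16 = 5.051082


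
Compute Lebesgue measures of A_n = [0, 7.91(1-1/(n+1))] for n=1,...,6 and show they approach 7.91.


By continuity of measure from below: if A_n increases to A, then m(A_n) -> m(A).
Here A = [0, 7.91], so m(A) = 7.91
Step 1: a_1 = 7.91*(1 - 1/2) = 3.955, m(A_1) = 3.955
Step 2: a_2 = 7.91*(1 - 1/3) = 5.2733, m(A_2) = 5.2733
Step 3: a_3 = 7.91*(1 - 1/4) = 5.9325, m(A_3) = 5.9325
Step 4: a_4 = 7.91*(1 - 1/5) = 6.328, m(A_4) = 6.328
Step 5: a_5 = 7.91*(1 - 1/6) = 6.5917, m(A_5) = 6.5917
Step 6: a_6 = 7.91*(1 - 1/7) = 6.78, m(A_6) = 6.78
Limit: m(A_n) -> m([0,7.91]) = 7.91


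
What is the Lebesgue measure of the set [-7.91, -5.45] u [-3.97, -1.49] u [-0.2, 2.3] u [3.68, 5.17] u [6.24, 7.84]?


For pairwise disjoint intervals, m(union) = sum of lengths.
= (-5.45 - -7.91) + (-1.49 - -3.97) + (2.3 - -0.2) + (5.17 - 3.68) + (7.84 - 6.24)
= 2.46 + 2.48 + 2.5 + 1.49 + 1.6
= 10.53


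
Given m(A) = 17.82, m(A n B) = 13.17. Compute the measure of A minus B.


m(A \ B) = m(A) - m(A n B)
= 17.82 - 13.17
= 4.65


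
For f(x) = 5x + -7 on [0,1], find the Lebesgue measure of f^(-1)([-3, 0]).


f^(-1)([-3, 0]) = {x : -3 <= 5x + -7 <= 0}
Solving: (-3 - -7)/5 <= x <= (0 - -7)/5
= [0.8, 1.4]
Intersecting with [0,1]: [0.8, 1]
Measure = 1 - 0.8 = 0.2


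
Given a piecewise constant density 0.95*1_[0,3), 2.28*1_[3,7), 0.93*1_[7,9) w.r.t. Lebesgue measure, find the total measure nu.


Integrate each piece of the Radon-Nikodym derivative:
Step 1: integral_0^3 0.95 dx = 0.95*(3-0) = 0.95*3 = 2.85
Step 2: integral_3^7 2.28 dx = 2.28*(7-3) = 2.28*4 = 9.12
Step 3: integral_7^9 0.93 dx = 0.93*(9-7) = 0.93*2 = 1.86
Total: 2.85 + 9.12 + 1.86 = 13.83


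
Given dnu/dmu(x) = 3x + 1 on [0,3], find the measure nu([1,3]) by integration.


nu(A) = integral_A (dnu/dmu) dmu = integral_1^3 (3x + 1) dx
Step 1: Antiderivative F(x) = (3/2)x^2 + 1x
Step 2: F(3) = (3/2)*3^2 + 1*3 = 13.5 + 3 = 16.5
Step 3: F(1) = (3/2)*1^2 + 1*1 = 1.5 + 1 = 2.5
Step 4: nu([1,3]) = F(3) - F(1) = 16.5 - 2.5 = 14


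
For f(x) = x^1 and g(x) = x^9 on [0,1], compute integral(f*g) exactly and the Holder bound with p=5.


Step 1: Exact integral of f*g = integral(x^10, 0, 1) = 1/11
     = 0.090909
Step 2: Holder bound with p=5, q=1.25:
  ||f||_p = (integral x^5 dx)^(1/5) = (1/6)^(1/5) = 0.698827
  ||g||_q = (integral x^11.25 dx)^(1/1.25) = (1/12.25)^(1/1.25) = 0.134738
Step 3: Holder bound = ||f||_p * ||g||_q = 0.698827 * 0.134738 = 0.094159
Verification: 0.090909 <= 0.094159 (Holder holds)


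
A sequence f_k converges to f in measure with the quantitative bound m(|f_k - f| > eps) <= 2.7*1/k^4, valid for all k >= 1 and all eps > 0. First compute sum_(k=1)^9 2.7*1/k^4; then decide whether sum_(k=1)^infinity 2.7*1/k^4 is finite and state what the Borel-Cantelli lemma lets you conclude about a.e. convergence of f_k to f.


Step 1: List the terms 2.7*1/k^4 for k = 1 to 9:
  k=1: 2.7
  k=2: 0.16875
  k=3: 0.033333
  k=4: 0.010547
  k=5: 0.00432
  k=6: 0.002083
  k=7: 0.001125
  k=8: 6.591797e-04
  k=9: 4.115226e-04
Step 2: Partial sum = 2.7 + 0.16875 + 0.033333 + 0.010547 + 0.00432 + 0.002083 + 0.001125 + 6.591797e-04 + 4.115226e-04
     = 2.921229
Step 3: The full series sum_(k>=1) 2.7*1/k^4 converges (p-series with p = 4 > 1; a constant multiple of a convergent series converges).
Step 4: Fix eps > 0. Since sum_k m(|f_k - f| > eps) < infinity, the Borel-Cantelli lemma gives
        m(limsup_k {|f_k - f| > eps}) = 0, i.e. for a.e. x, |f_k(x) - f(x)| <= eps for all large k.
        Applying this with eps = 1/j for j = 1, 2, ... and intersecting the countably many full-measure sets,
        for a.e. x we get limsup_k |f_k(x) - f(x)| <= 1/j for every j, hence f_k -> f almost everywhere.
Conclusion: series converges; Borel-Cantelli yields f_k -> f a.e.
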